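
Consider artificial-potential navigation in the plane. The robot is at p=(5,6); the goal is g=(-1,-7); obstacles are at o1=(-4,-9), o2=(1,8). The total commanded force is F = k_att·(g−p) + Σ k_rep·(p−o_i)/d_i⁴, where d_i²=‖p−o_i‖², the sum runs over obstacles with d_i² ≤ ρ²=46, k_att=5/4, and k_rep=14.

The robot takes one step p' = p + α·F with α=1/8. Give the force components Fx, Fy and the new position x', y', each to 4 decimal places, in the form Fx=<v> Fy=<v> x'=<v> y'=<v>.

Fx=-7.3600 Fy=-16.3200 x'=4.0800 y'=3.9600

F_att = 5/4·(g−p) = 5/4·(-6,-13) = (-7.5000,-16.2500)
o1: d²=306 > ρ²=46 → inactive
o2: d²=20 ≤ ρ²=46; F_rep = 14·(4,-2)/20² = (0.1400,-0.0700)
F = F_att + ΣF_rep = (-7.3600,-16.3200)
p' = p + 1/8·F = (4.0800,3.9600)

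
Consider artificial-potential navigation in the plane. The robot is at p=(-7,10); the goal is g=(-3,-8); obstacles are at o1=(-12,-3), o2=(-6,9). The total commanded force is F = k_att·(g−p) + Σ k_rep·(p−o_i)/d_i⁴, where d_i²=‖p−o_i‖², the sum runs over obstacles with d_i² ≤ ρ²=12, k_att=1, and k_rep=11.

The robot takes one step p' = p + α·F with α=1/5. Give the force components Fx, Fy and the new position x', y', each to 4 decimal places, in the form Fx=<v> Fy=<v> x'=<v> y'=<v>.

Fx=1.2500 Fy=-15.2500 x'=-6.7500 y'=6.9500

F_att = 1·(g−p) = 1·(4,-18) = (4.0000,-18.0000)
o1: d²=194 > ρ²=12 → inactive
o2: d²=2 ≤ ρ²=12; F_rep = 11·(-1,1)/2² = (-2.7500,2.7500)
F = F_att + ΣF_rep = (1.2500,-15.2500)
p' = p + 1/5·F = (-6.7500,6.9500)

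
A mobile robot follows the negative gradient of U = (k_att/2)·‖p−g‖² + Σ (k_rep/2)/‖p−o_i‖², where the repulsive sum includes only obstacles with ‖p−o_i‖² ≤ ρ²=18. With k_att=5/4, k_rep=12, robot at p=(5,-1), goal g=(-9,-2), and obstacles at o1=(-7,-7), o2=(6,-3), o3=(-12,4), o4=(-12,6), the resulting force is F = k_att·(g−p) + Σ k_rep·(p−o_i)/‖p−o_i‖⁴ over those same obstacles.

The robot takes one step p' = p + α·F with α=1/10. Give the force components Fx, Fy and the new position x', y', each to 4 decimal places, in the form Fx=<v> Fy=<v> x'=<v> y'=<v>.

Fx=-17.9800 Fy=-0.2900 x'=3.2020 y'=-1.0290

F_att = 5/4·(g−p) = 5/4·(-14,-1) = (-17.5000,-1.2500)
o1: d²=180 > ρ²=18 → inactive
o2: d²=5 ≤ ρ²=18; F_rep = 12·(-1,2)/5² = (-0.4800,0.9600)
o3: d²=314 > ρ²=18 → inactive
o4: d²=338 > ρ²=18 → inactive
F = F_att + ΣF_rep = (-17.9800,-0.2900)
p' = p + 1/10·F = (3.2020,-1.0290)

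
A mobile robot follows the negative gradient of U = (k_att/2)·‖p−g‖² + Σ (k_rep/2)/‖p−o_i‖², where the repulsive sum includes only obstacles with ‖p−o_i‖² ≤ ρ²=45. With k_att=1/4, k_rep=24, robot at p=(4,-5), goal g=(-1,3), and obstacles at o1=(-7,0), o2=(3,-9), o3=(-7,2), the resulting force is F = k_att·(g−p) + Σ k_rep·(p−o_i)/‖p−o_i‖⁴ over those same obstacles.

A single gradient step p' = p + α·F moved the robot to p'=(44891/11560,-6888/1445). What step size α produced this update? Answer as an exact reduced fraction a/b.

α = 1/10

F_att = 1/4·(g−p) = 1/4·(-5,8) = (-1.2500,2.0000)
o1: d²=146 > ρ²=45 → inactive
o2: d²=17 ≤ ρ²=45; F_rep = 24·(1,4)/17² = (0.0830,0.3322)
o3: d²=170 > ρ²=45 → inactive
F = F_att + ΣF_rep = (-1.1670,2.3322)
Δp = p'−p = (-0.1167,0.2332); α = Δx/Fx = (-1349/11560) / (-1349/1156) = 1/10
check: Δy/Fy = (337/1445) / (674/289) = 1/10 ✓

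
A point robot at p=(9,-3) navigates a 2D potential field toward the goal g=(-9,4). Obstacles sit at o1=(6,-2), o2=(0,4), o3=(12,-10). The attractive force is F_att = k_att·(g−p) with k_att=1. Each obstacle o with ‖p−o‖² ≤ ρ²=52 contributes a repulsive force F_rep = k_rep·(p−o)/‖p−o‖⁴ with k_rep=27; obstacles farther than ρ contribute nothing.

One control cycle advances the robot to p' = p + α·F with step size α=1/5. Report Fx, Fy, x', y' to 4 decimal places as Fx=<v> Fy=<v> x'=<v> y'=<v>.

F_att = 1·(g−p) = 1·(-18,7) = (-18.0000,7.0000)
o1: d²=10 ≤ ρ²=52; F_rep = 27·(3,-1)/10² = (0.8100,-0.2700)
o2: d²=130 > ρ²=52 → inactive
o3: d²=58 > ρ²=52 → inactive
F = F_att + ΣF_rep = (-17.1900,6.7300)
p' = p + 1/5·F = (5.5620,-1.6540)

Fx=-17.1900 Fy=6.7300 x'=5.5620 y'=-1.6540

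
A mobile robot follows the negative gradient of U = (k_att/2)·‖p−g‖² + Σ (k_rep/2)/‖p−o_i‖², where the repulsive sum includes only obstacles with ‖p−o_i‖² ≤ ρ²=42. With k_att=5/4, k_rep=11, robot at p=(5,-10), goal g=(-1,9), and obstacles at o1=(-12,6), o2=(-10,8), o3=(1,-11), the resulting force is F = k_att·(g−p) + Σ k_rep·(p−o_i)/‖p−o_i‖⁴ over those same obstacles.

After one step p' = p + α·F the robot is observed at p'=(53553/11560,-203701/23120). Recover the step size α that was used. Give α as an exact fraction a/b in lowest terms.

F_att = 5/4·(g−p) = 5/4·(-6,19) = (-7.5000,23.7500)
o1: d²=545 > ρ²=42 → inactive
o2: d²=549 > ρ²=42 → inactive
o3: d²=17 ≤ ρ²=42; F_rep = 11·(4,1)/17² = (0.1522,0.0381)
F = F_att + ΣF_rep = (-7.3478,23.7881)
Δp = p'−p = (-0.3674,1.1894); α = Δx/Fx = (-4247/11560) / (-4247/578) = 1/20
check: Δy/Fy = (27499/23120) / (27499/1156) = 1/20 ✓

α = 1/20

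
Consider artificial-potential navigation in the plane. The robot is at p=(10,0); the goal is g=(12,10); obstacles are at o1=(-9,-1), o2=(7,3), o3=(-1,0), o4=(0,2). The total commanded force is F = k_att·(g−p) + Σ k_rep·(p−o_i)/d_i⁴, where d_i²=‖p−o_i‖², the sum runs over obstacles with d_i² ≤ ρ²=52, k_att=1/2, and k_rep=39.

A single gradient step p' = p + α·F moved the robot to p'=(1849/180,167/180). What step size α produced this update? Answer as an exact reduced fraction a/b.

F_att = 1/2·(g−p) = 1/2·(2,10) = (1.0000,5.0000)
o1: d²=362 > ρ²=52 → inactive
o2: d²=18 ≤ ρ²=52; F_rep = 39·(3,-3)/18² = (0.3611,-0.3611)
o3: d²=121 > ρ²=52 → inactive
o4: d²=104 > ρ²=52 → inactive
F = F_att + ΣF_rep = (1.3611,4.6389)
Δp = p'−p = (0.2722,0.9278); α = Δx/Fx = (49/180) / (49/36) = 1/5
check: Δy/Fy = (167/180) / (167/36) = 1/5 ✓

α = 1/5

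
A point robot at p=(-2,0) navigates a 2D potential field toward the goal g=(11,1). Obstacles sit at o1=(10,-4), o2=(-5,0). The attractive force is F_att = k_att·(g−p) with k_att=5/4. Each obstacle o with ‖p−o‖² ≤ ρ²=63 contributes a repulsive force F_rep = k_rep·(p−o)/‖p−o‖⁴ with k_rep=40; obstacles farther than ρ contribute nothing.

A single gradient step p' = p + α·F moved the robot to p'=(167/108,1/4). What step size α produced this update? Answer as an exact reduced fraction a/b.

α = 1/5

F_att = 5/4·(g−p) = 5/4·(13,1) = (16.2500,1.2500)
o1: d²=160 > ρ²=63 → inactive
o2: d²=9 ≤ ρ²=63; F_rep = 40·(3,0)/9² = (1.4815,0.0000)
F = F_att + ΣF_rep = (17.7315,1.2500)
Δp = p'−p = (3.5463,0.2500); α = Δx/Fx = (383/108) / (1915/108) = 1/5
check: Δy/Fy = (1/4) / (5/4) = 1/5 ✓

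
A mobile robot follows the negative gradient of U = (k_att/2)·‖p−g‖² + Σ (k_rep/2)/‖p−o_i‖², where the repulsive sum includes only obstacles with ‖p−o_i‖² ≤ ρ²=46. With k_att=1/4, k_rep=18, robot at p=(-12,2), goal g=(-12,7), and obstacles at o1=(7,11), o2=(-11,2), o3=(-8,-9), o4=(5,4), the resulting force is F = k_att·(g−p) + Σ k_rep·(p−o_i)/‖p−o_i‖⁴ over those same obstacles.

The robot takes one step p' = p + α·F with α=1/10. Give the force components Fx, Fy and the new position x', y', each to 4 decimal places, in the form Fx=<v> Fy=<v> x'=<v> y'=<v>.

Fx=-18.0000 Fy=1.2500 x'=-13.8000 y'=2.1250

F_att = 1/4·(g−p) = 1/4·(0,5) = (0.0000,1.2500)
o1: d²=442 > ρ²=46 → inactive
o2: d²=1 ≤ ρ²=46; F_rep = 18·(-1,0)/1² = (-18.0000,0.0000)
o3: d²=137 > ρ²=46 → inactive
o4: d²=293 > ρ²=46 → inactive
F = F_att + ΣF_rep = (-18.0000,1.2500)
p' = p + 1/10·F = (-13.8000,2.1250)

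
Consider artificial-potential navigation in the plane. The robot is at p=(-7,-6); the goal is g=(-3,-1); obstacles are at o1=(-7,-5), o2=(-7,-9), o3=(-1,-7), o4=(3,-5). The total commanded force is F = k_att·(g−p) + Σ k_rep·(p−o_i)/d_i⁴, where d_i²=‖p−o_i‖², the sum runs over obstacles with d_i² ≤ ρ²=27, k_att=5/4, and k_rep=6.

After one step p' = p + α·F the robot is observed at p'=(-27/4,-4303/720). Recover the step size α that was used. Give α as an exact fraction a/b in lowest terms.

F_att = 5/4·(g−p) = 5/4·(4,5) = (5.0000,6.2500)
o1: d²=1 ≤ ρ²=27; F_rep = 6·(0,-1)/1² = (0.0000,-6.0000)
o2: d²=9 ≤ ρ²=27; F_rep = 6·(0,3)/9² = (0.0000,0.2222)
o3: d²=37 > ρ²=27 → inactive
o4: d²=101 > ρ²=27 → inactive
F = F_att + ΣF_rep = (5.0000,0.4722)
Δp = p'−p = (0.2500,0.0236); α = Δx/Fx = (1/4) / (5) = 1/20
check: Δy/Fy = (17/720) / (17/36) = 1/20 ✓

α = 1/20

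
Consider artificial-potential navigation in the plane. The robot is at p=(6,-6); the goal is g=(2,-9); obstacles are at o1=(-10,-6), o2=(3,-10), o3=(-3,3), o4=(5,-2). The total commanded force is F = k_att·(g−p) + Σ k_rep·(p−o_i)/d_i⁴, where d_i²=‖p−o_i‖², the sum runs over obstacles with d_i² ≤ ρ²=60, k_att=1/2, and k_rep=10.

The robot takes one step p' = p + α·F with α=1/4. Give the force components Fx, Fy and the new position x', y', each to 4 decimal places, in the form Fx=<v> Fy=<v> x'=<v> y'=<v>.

Fx=-1.9174 Fy=-1.5744 x'=5.5207 y'=-6.3936

F_att = 1/2·(g−p) = 1/2·(-4,-3) = (-2.0000,-1.5000)
o1: d²=256 > ρ²=60 → inactive
o2: d²=25 ≤ ρ²=60; F_rep = 10·(3,4)/25² = (0.0480,0.0640)
o3: d²=162 > ρ²=60 → inactive
o4: d²=17 ≤ ρ²=60; F_rep = 10·(1,-4)/17² = (0.0346,-0.1384)
F = F_att + ΣF_rep = (-1.9174,-1.5744)
p' = p + 1/4·F = (5.5207,-6.3936)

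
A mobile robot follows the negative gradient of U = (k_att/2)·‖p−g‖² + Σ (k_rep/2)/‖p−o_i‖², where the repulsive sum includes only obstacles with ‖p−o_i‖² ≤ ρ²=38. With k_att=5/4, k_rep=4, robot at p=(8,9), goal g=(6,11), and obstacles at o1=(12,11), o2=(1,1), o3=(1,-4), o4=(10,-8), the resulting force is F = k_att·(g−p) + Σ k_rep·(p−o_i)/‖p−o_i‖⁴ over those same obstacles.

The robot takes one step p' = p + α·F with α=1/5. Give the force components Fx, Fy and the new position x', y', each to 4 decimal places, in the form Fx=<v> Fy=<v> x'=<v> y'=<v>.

F_att = 5/4·(g−p) = 5/4·(-2,2) = (-2.5000,2.5000)
o1: d²=20 ≤ ρ²=38; F_rep = 4·(-4,-2)/20² = (-0.0400,-0.0200)
o2: d²=113 > ρ²=38 → inactive
o3: d²=218 > ρ²=38 → inactive
o4: d²=293 > ρ²=38 → inactive
F = F_att + ΣF_rep = (-2.5400,2.4800)
p' = p + 1/5·F = (7.4920,9.4960)

Fx=-2.5400 Fy=2.4800 x'=7.4920 y'=9.4960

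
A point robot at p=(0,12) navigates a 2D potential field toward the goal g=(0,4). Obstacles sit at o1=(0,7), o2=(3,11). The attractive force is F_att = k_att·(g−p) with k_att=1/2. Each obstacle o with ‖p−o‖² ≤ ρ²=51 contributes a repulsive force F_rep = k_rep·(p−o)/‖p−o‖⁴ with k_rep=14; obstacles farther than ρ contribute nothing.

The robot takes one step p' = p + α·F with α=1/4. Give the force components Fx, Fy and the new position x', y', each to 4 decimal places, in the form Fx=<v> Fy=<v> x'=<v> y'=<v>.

F_att = 1/2·(g−p) = 1/2·(0,-8) = (0.0000,-4.0000)
o1: d²=25 ≤ ρ²=51; F_rep = 14·(0,5)/25² = (0.0000,0.1120)
o2: d²=10 ≤ ρ²=51; F_rep = 14·(-3,1)/10² = (-0.4200,0.1400)
F = F_att + ΣF_rep = (-0.4200,-3.7480)
p' = p + 1/4·F = (-0.1050,11.0630)

Fx=-0.4200 Fy=-3.7480 x'=-0.1050 y'=11.0630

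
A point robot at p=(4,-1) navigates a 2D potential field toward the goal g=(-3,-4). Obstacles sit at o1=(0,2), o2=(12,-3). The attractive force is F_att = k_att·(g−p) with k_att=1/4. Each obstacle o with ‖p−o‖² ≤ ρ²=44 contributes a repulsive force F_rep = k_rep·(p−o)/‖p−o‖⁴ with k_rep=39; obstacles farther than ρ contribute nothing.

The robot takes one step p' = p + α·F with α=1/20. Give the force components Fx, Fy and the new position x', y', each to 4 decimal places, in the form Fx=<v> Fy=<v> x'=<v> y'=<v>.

Fx=-1.5004 Fy=-0.9372 x'=3.9250 y'=-1.0469

F_att = 1/4·(g−p) = 1/4·(-7,-3) = (-1.7500,-0.7500)
o1: d²=25 ≤ ρ²=44; F_rep = 39·(4,-3)/25² = (0.2496,-0.1872)
o2: d²=68 > ρ²=44 → inactive
F = F_att + ΣF_rep = (-1.5004,-0.9372)
p' = p + 1/20·F = (3.9250,-1.0469)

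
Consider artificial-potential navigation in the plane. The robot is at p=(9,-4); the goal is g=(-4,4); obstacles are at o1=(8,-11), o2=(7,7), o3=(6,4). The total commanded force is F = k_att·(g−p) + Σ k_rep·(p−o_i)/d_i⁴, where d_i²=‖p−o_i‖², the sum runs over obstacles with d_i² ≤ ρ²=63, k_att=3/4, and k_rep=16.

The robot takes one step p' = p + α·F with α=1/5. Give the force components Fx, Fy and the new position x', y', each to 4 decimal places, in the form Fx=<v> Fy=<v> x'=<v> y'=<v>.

Fx=-9.7436 Fy=6.0448 x'=7.0513 y'=-2.7910

F_att = 3/4·(g−p) = 3/4·(-13,8) = (-9.7500,6.0000)
o1: d²=50 ≤ ρ²=63; F_rep = 16·(1,7)/50² = (0.0064,0.0448)
o2: d²=125 > ρ²=63 → inactive
o3: d²=73 > ρ²=63 → inactive
F = F_att + ΣF_rep = (-9.7436,6.0448)
p' = p + 1/5·F = (7.0513,-2.7910)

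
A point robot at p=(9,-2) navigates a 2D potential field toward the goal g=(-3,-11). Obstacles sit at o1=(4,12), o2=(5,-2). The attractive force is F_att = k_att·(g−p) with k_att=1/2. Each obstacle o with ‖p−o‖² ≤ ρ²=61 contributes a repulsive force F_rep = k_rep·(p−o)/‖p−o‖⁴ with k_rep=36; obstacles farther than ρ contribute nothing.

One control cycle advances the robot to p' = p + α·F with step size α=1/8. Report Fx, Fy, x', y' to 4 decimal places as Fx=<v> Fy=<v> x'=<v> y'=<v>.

F_att = 1/2·(g−p) = 1/2·(-12,-9) = (-6.0000,-4.5000)
o1: d²=221 > ρ²=61 → inactive
o2: d²=16 ≤ ρ²=61; F_rep = 36·(4,0)/16² = (0.5625,0.0000)
F = F_att + ΣF_rep = (-5.4375,-4.5000)
p' = p + 1/8·F = (8.3203,-2.5625)

Fx=-5.4375 Fy=-4.5000 x'=8.3203 y'=-2.5625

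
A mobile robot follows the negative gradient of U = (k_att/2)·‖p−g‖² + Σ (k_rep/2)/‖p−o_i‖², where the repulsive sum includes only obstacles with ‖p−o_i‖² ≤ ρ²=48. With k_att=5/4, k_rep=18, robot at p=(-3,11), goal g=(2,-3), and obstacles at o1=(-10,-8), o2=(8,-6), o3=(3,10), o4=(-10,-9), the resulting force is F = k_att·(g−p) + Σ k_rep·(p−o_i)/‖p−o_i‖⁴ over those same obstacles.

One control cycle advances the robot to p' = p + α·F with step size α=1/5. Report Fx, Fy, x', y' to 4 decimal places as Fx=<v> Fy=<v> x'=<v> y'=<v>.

Fx=6.1711 Fy=-17.4869 x'=-1.7658 y'=7.5026

F_att = 5/4·(g−p) = 5/4·(5,-14) = (6.2500,-17.5000)
o1: d²=410 > ρ²=48 → inactive
o2: d²=410 > ρ²=48 → inactive
o3: d²=37 ≤ ρ²=48; F_rep = 18·(-6,1)/37² = (-0.0789,0.0131)
o4: d²=449 > ρ²=48 → inactive
F = F_att + ΣF_rep = (6.1711,-17.4869)
p' = p + 1/5·F = (-1.7658,7.5026)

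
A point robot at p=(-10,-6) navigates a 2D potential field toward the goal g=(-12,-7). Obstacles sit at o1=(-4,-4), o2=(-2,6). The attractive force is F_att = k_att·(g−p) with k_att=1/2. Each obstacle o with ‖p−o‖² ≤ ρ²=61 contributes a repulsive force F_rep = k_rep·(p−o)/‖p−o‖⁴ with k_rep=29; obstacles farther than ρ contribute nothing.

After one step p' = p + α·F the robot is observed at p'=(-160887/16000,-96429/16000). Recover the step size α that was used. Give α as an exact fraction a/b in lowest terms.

α = 1/20

F_att = 1/2·(g−p) = 1/2·(-2,-1) = (-1.0000,-0.5000)
o1: d²=40 ≤ ρ²=61; F_rep = 29·(-6,-2)/40² = (-0.1087,-0.0362)
o2: d²=208 > ρ²=61 → inactive
F = F_att + ΣF_rep = (-1.1087,-0.5363)
Δp = p'−p = (-0.0554,-0.0268); α = Δx/Fx = (-887/16000) / (-887/800) = 1/20
check: Δy/Fy = (-429/16000) / (-429/800) = 1/20 ✓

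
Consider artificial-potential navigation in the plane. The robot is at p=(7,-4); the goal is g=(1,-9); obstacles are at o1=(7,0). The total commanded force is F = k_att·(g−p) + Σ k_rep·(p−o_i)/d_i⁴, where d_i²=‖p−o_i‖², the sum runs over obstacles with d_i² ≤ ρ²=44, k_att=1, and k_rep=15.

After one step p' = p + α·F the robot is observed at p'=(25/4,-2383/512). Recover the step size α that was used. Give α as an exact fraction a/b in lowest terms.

α = 1/8

F_att = 1·(g−p) = 1·(-6,-5) = (-6.0000,-5.0000)
o1: d²=16 ≤ ρ²=44; F_rep = 15·(0,-4)/16² = (0.0000,-0.2344)
F = F_att + ΣF_rep = (-6.0000,-5.2344)
Δp = p'−p = (-0.7500,-0.6543); α = Δx/Fx = (-3/4) / (-6) = 1/8
check: Δy/Fy = (-335/512) / (-335/64) = 1/8 ✓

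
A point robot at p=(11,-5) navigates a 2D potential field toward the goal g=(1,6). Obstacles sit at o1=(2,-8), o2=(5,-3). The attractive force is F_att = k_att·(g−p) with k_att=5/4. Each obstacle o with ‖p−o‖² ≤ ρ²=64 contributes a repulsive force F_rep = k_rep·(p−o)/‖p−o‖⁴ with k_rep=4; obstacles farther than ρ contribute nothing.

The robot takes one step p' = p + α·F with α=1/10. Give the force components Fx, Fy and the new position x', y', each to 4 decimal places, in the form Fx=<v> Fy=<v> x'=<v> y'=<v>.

Fx=-12.4850 Fy=13.7450 x'=9.7515 y'=-3.6255

F_att = 5/4·(g−p) = 5/4·(-10,11) = (-12.5000,13.7500)
o1: d²=90 > ρ²=64 → inactive
o2: d²=40 ≤ ρ²=64; F_rep = 4·(6,-2)/40² = (0.0150,-0.0050)
F = F_att + ΣF_rep = (-12.4850,13.7450)
p' = p + 1/10·F = (9.7515,-3.6255)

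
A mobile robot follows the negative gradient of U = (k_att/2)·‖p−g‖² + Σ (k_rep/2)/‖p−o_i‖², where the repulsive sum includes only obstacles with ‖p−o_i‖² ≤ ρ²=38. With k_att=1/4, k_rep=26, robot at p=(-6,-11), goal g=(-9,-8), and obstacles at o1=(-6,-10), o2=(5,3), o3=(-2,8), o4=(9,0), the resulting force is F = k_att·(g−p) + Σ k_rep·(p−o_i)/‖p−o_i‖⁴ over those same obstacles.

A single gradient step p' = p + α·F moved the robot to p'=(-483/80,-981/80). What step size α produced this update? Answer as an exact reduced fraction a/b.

F_att = 1/4·(g−p) = 1/4·(-3,3) = (-0.7500,0.7500)
o1: d²=1 ≤ ρ²=38; F_rep = 26·(0,-1)/1² = (0.0000,-26.0000)
o2: d²=317 > ρ²=38 → inactive
o3: d²=377 > ρ²=38 → inactive
o4: d²=346 > ρ²=38 → inactive
F = F_att + ΣF_rep = (-0.7500,-25.2500)
Δp = p'−p = (-0.0375,-1.2625); α = Δx/Fx = (-3/80) / (-3/4) = 1/20
check: Δy/Fy = (-101/80) / (-101/4) = 1/20 ✓

α = 1/20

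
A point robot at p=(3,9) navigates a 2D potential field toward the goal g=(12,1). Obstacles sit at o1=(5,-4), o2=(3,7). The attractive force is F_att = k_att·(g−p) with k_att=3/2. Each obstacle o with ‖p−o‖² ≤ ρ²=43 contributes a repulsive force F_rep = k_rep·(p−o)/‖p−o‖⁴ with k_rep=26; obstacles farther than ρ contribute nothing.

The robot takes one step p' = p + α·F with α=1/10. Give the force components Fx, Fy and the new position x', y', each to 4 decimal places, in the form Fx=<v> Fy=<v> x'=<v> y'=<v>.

F_att = 3/2·(g−p) = 3/2·(9,-8) = (13.5000,-12.0000)
o1: d²=173 > ρ²=43 → inactive
o2: d²=4 ≤ ρ²=43; F_rep = 26·(0,2)/4² = (0.0000,3.2500)
F = F_att + ΣF_rep = (13.5000,-8.7500)
p' = p + 1/10·F = (4.3500,8.1250)

Fx=13.5000 Fy=-8.7500 x'=4.3500 y'=8.1250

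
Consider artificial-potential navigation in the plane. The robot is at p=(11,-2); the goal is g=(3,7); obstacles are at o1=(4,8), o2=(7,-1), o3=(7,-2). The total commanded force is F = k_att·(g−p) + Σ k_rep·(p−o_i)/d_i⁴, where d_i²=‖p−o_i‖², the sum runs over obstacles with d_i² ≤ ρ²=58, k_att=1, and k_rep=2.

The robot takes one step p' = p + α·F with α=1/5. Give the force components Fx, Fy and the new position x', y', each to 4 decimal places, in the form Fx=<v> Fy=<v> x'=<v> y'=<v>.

Fx=-7.9411 Fy=8.9931 x'=9.4118 y'=-0.2014

F_att = 1·(g−p) = 1·(-8,9) = (-8.0000,9.0000)
o1: d²=149 > ρ²=58 → inactive
o2: d²=17 ≤ ρ²=58; F_rep = 2·(4,-1)/17² = (0.0277,-0.0069)
o3: d²=16 ≤ ρ²=58; F_rep = 2·(4,0)/16² = (0.0312,0.0000)
F = F_att + ΣF_rep = (-7.9411,8.9931)
p' = p + 1/5·F = (9.4118,-0.2014)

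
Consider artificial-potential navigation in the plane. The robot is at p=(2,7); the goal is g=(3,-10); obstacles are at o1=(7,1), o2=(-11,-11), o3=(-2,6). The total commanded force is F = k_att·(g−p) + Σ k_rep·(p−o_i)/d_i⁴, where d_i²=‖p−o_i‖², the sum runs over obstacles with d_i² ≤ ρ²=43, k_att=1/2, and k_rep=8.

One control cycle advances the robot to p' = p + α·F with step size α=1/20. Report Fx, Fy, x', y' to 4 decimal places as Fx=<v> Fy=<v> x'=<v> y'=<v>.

Fx=0.6107 Fy=-8.4723 x'=2.0305 y'=6.5764

F_att = 1/2·(g−p) = 1/2·(1,-17) = (0.5000,-8.5000)
o1: d²=61 > ρ²=43 → inactive
o2: d²=493 > ρ²=43 → inactive
o3: d²=17 ≤ ρ²=43; F_rep = 8·(4,1)/17² = (0.1107,0.0277)
F = F_att + ΣF_rep = (0.6107,-8.4723)
p' = p + 1/20·F = (2.0305,6.5764)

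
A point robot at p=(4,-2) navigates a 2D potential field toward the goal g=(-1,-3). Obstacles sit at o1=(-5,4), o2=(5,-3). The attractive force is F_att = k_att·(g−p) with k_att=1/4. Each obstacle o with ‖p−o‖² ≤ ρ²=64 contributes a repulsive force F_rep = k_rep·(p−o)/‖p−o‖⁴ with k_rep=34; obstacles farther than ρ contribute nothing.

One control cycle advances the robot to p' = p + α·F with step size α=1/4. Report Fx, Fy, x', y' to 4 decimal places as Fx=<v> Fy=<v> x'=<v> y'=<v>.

Fx=-9.7500 Fy=8.2500 x'=1.5625 y'=0.0625

F_att = 1/4·(g−p) = 1/4·(-5,-1) = (-1.2500,-0.2500)
o1: d²=117 > ρ²=64 → inactive
o2: d²=2 ≤ ρ²=64; F_rep = 34·(-1,1)/2² = (-8.5000,8.5000)
F = F_att + ΣF_rep = (-9.7500,8.2500)
p' = p + 1/4·F = (1.5625,0.0625)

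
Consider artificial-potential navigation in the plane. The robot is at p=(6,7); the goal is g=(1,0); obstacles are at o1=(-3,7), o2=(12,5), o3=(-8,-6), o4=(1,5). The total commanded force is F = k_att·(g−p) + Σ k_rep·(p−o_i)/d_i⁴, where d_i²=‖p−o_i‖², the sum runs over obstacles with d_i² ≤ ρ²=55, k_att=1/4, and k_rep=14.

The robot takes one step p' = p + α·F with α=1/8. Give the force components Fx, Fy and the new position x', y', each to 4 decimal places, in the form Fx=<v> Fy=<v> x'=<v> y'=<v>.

Fx=-1.2193 Fy=-1.6992 x'=5.8476 y'=6.7876

F_att = 1/4·(g−p) = 1/4·(-5,-7) = (-1.2500,-1.7500)
o1: d²=81 > ρ²=55 → inactive
o2: d²=40 ≤ ρ²=55; F_rep = 14·(-6,2)/40² = (-0.0525,0.0175)
o3: d²=365 > ρ²=55 → inactive
o4: d²=29 ≤ ρ²=55; F_rep = 14·(5,2)/29² = (0.0832,0.0333)
F = F_att + ΣF_rep = (-1.2193,-1.6992)
p' = p + 1/8·F = (5.8476,6.7876)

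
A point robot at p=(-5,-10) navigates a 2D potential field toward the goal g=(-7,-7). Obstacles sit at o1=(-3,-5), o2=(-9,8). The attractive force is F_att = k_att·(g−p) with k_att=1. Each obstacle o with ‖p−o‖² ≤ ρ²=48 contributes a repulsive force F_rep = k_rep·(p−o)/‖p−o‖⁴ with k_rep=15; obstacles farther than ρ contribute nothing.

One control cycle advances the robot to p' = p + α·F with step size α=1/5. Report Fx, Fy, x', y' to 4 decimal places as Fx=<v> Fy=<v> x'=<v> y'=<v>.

Fx=-2.0357 Fy=2.9108 x'=-5.4071 y'=-9.4178

F_att = 1·(g−p) = 1·(-2,3) = (-2.0000,3.0000)
o1: d²=29 ≤ ρ²=48; F_rep = 15·(-2,-5)/29² = (-0.0357,-0.0892)
o2: d²=340 > ρ²=48 → inactive
F = F_att + ΣF_rep = (-2.0357,2.9108)
p' = p + 1/5·F = (-5.4071,-9.4178)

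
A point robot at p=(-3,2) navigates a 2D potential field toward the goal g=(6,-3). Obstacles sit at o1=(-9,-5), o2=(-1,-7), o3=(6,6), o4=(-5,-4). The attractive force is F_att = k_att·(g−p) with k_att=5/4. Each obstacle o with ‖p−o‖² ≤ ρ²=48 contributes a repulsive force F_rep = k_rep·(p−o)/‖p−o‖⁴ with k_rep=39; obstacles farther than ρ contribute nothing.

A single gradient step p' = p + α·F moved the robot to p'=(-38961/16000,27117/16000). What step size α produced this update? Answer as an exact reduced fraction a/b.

F_att = 5/4·(g−p) = 5/4·(9,-5) = (11.2500,-6.2500)
o1: d²=85 > ρ²=48 → inactive
o2: d²=85 > ρ²=48 → inactive
o3: d²=97 > ρ²=48 → inactive
o4: d²=40 ≤ ρ²=48; F_rep = 39·(2,6)/40² = (0.0488,0.1462)
F = F_att + ΣF_rep = (11.2988,-6.1037)
Δp = p'−p = (0.5649,-0.3052); α = Δx/Fx = (9039/16000) / (9039/800) = 1/20
check: Δy/Fy = (-4883/16000) / (-4883/800) = 1/20 ✓

α = 1/20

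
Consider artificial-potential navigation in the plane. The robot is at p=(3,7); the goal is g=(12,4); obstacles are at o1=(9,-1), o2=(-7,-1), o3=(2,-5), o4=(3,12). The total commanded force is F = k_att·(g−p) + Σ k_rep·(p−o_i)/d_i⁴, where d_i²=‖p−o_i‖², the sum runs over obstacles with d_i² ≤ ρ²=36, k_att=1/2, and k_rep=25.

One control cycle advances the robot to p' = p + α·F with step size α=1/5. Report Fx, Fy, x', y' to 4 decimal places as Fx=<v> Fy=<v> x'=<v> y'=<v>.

Fx=4.5000 Fy=-1.7000 x'=3.9000 y'=6.6600

F_att = 1/2·(g−p) = 1/2·(9,-3) = (4.5000,-1.5000)
o1: d²=100 > ρ²=36 → inactive
o2: d²=164 > ρ²=36 → inactive
o3: d²=145 > ρ²=36 → inactive
o4: d²=25 ≤ ρ²=36; F_rep = 25·(0,-5)/25² = (0.0000,-0.2000)
F = F_att + ΣF_rep = (4.5000,-1.7000)
p' = p + 1/5·F = (3.9000,6.6600)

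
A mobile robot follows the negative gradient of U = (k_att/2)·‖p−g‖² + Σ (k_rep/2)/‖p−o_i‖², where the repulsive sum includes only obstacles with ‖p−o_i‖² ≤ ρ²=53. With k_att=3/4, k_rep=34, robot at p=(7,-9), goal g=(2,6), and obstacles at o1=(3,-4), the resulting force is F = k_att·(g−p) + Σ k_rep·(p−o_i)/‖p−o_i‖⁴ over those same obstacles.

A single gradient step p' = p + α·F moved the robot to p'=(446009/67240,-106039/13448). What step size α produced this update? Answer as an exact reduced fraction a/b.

α = 1/10

F_att = 3/4·(g−p) = 3/4·(-5,15) = (-3.7500,11.2500)
o1: d²=41 ≤ ρ²=53; F_rep = 34·(4,-5)/41² = (0.0809,-0.1011)
F = F_att + ΣF_rep = (-3.6691,11.1489)
Δp = p'−p = (-0.3669,1.1149); α = Δx/Fx = (-24671/67240) / (-24671/6724) = 1/10
check: Δy/Fy = (14993/13448) / (74965/6724) = 1/10 ✓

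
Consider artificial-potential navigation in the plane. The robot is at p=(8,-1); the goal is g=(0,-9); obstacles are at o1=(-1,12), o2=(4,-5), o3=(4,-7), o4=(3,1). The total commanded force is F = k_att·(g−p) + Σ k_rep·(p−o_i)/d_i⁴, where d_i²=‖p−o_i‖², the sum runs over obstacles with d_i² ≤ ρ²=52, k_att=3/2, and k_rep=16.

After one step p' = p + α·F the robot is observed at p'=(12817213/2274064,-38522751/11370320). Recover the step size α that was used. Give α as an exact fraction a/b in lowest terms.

F_att = 3/2·(g−p) = 3/2·(-8,-8) = (-12.0000,-12.0000)
o1: d²=250 > ρ²=52 → inactive
o2: d²=32 ≤ ρ²=52; F_rep = 16·(4,4)/32² = (0.0625,0.0625)
o3: d²=52 ≤ ρ²=52; F_rep = 16·(4,6)/52² = (0.0237,0.0355)
o4: d²=29 ≤ ρ²=52; F_rep = 16·(5,-2)/29² = (0.0951,-0.0380)
F = F_att + ΣF_rep = (-11.8187,-11.9400)
Δp = p'−p = (-2.3637,-2.3880); α = Δx/Fx = (-5375299/2274064) / (-26876495/2274064) = 1/5
check: Δy/Fy = (-27152431/11370320) / (-27152431/2274064) = 1/5 ✓

α = 1/5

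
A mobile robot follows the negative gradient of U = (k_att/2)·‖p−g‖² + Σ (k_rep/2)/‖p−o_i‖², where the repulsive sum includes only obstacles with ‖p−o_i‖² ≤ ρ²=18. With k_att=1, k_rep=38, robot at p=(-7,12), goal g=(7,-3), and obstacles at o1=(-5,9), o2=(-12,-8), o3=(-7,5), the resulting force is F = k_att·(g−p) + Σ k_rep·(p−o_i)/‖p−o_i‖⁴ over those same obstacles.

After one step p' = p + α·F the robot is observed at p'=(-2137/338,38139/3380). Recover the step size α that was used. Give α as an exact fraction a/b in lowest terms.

α = 1/20

F_att = 1·(g−p) = 1·(14,-15) = (14.0000,-15.0000)
o1: d²=13 ≤ ρ²=18; F_rep = 38·(-2,3)/13² = (-0.4497,0.6746)
o2: d²=425 > ρ²=18 → inactive
o3: d²=49 > ρ²=18 → inactive
F = F_att + ΣF_rep = (13.5503,-14.3254)
Δp = p'−p = (0.6775,-0.7163); α = Δx/Fx = (229/338) / (2290/169) = 1/20
check: Δy/Fy = (-2421/3380) / (-2421/169) = 1/20 ✓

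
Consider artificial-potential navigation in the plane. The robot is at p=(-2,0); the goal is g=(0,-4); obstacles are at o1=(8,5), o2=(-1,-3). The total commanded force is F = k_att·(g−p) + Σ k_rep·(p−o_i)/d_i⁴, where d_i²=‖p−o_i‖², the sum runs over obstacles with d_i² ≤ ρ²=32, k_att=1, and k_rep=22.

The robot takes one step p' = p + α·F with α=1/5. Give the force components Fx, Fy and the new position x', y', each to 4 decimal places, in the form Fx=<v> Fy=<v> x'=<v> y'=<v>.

Fx=1.7800 Fy=-3.3400 x'=-1.6440 y'=-0.6680

F_att = 1·(g−p) = 1·(2,-4) = (2.0000,-4.0000)
o1: d²=125 > ρ²=32 → inactive
o2: d²=10 ≤ ρ²=32; F_rep = 22·(-1,3)/10² = (-0.2200,0.6600)
F = F_att + ΣF_rep = (1.7800,-3.3400)
p' = p + 1/5·F = (-1.6440,-0.6680)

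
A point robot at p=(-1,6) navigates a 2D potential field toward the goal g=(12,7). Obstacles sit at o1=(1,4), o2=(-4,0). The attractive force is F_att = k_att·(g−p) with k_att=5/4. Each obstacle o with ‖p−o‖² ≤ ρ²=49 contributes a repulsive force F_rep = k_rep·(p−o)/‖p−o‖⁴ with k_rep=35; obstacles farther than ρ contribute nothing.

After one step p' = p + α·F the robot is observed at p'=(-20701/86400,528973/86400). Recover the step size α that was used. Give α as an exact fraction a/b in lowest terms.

α = 1/20

F_att = 5/4·(g−p) = 5/4·(13,1) = (16.2500,1.2500)
o1: d²=8 ≤ ρ²=49; F_rep = 35·(-2,2)/8² = (-1.0938,1.0938)
o2: d²=45 ≤ ρ²=49; F_rep = 35·(3,6)/45² = (0.0519,0.1037)
F = F_att + ΣF_rep = (15.2081,2.4475)
Δp = p'−p = (0.7604,0.1224); α = Δx/Fx = (65699/86400) / (65699/4320) = 1/20
check: Δy/Fy = (10573/86400) / (10573/4320) = 1/20 ✓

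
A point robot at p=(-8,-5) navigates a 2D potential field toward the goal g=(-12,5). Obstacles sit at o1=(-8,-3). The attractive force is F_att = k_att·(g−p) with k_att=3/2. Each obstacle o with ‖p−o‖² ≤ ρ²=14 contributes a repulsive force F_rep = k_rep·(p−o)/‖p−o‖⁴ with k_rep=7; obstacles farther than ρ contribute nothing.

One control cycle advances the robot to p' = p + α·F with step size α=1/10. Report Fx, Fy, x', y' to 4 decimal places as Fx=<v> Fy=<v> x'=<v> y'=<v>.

Fx=-6.0000 Fy=14.1250 x'=-8.6000 y'=-3.5875

F_att = 3/2·(g−p) = 3/2·(-4,10) = (-6.0000,15.0000)
o1: d²=4 ≤ ρ²=14; F_rep = 7·(0,-2)/4² = (0.0000,-0.8750)
F = F_att + ΣF_rep = (-6.0000,14.1250)
p' = p + 1/10·F = (-8.6000,-3.5875)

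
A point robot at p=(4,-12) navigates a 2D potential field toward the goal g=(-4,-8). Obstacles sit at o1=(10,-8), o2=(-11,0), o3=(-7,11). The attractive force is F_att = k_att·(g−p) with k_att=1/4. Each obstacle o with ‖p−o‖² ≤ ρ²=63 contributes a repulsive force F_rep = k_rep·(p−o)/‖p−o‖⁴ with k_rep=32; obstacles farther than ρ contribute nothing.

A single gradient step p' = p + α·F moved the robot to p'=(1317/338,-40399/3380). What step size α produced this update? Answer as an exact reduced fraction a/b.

F_att = 1/4·(g−p) = 1/4·(-8,4) = (-2.0000,1.0000)
o1: d²=52 ≤ ρ²=63; F_rep = 32·(-6,-4)/52² = (-0.0710,-0.0473)
o2: d²=369 > ρ²=63 → inactive
o3: d²=650 > ρ²=63 → inactive
F = F_att + ΣF_rep = (-2.0710,0.9527)
Δp = p'−p = (-0.1036,0.0476); α = Δx/Fx = (-35/338) / (-350/169) = 1/20
check: Δy/Fy = (161/3380) / (161/169) = 1/20 ✓

α = 1/20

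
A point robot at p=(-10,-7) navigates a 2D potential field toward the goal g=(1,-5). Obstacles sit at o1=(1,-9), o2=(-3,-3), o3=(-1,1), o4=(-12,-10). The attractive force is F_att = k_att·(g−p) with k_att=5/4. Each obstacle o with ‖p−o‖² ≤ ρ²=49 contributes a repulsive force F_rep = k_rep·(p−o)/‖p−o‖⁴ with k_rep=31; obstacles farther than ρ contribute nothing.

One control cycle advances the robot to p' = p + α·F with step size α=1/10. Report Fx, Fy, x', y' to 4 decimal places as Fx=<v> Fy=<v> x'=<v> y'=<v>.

Fx=14.1169 Fy=3.0503 x'=-8.5883 y'=-6.6950

F_att = 5/4·(g−p) = 5/4·(11,2) = (13.7500,2.5000)
o1: d²=125 > ρ²=49 → inactive
o2: d²=65 > ρ²=49 → inactive
o3: d²=145 > ρ²=49 → inactive
o4: d²=13 ≤ ρ²=49; F_rep = 31·(2,3)/13² = (0.3669,0.5503)
F = F_att + ΣF_rep = (14.1169,3.0503)
p' = p + 1/10·F = (-8.5883,-6.6950)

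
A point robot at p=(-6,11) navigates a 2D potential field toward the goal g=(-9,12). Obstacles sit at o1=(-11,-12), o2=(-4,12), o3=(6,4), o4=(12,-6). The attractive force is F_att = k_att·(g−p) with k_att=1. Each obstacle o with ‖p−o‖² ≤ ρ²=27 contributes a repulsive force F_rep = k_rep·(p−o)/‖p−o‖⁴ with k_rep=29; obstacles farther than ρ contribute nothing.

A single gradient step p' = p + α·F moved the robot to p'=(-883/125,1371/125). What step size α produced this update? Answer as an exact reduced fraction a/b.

F_att = 1·(g−p) = 1·(-3,1) = (-3.0000,1.0000)
o1: d²=554 > ρ²=27 → inactive
o2: d²=5 ≤ ρ²=27; F_rep = 29·(-2,-1)/5² = (-2.3200,-1.1600)
o3: d²=193 > ρ²=27 → inactive
o4: d²=613 > ρ²=27 → inactive
F = F_att + ΣF_rep = (-5.3200,-0.1600)
Δp = p'−p = (-1.0640,-0.0320); α = Δx/Fx = (-133/125) / (-133/25) = 1/5
check: Δy/Fy = (-4/125) / (-4/25) = 1/5 ✓

α = 1/5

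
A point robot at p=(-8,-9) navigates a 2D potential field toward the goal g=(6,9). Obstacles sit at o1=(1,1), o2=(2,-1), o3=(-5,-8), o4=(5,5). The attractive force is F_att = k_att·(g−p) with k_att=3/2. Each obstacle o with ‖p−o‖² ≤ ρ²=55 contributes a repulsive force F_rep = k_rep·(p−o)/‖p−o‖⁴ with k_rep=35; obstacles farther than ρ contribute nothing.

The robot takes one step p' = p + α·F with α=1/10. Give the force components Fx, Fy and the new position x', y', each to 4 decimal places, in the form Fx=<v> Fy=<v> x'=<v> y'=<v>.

Fx=19.9500 Fy=26.6500 x'=-6.0050 y'=-6.3350

F_att = 3/2·(g−p) = 3/2·(14,18) = (21.0000,27.0000)
o1: d²=181 > ρ²=55 → inactive
o2: d²=164 > ρ²=55 → inactive
o3: d²=10 ≤ ρ²=55; F_rep = 35·(-3,-1)/10² = (-1.0500,-0.3500)
o4: d²=365 > ρ²=55 → inactive
F = F_att + ΣF_rep = (19.9500,26.6500)
p' = p + 1/10·F = (-6.0050,-6.3350)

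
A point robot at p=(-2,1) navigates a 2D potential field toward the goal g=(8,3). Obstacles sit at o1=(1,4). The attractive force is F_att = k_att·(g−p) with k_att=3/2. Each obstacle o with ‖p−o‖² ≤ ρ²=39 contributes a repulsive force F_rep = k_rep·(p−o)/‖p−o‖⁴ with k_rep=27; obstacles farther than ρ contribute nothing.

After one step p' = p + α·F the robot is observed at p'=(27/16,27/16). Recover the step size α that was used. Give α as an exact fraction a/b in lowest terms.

F_att = 3/2·(g−p) = 3/2·(10,2) = (15.0000,3.0000)
o1: d²=18 ≤ ρ²=39; F_rep = 27·(-3,-3)/18² = (-0.2500,-0.2500)
F = F_att + ΣF_rep = (14.7500,2.7500)
Δp = p'−p = (3.6875,0.6875); α = Δx/Fx = (59/16) / (59/4) = 1/4
check: Δy/Fy = (11/16) / (11/4) = 1/4 ✓

α = 1/4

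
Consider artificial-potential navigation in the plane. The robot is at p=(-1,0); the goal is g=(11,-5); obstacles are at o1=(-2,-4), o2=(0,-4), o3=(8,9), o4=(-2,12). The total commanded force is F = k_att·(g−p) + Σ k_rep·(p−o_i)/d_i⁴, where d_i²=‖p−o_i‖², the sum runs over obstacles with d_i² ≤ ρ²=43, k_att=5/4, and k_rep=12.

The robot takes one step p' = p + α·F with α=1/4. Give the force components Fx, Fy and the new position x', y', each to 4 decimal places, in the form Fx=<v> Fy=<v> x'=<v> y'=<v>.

F_att = 5/4·(g−p) = 5/4·(12,-5) = (15.0000,-6.2500)
o1: d²=17 ≤ ρ²=43; F_rep = 12·(1,4)/17² = (0.0415,0.1661)
o2: d²=17 ≤ ρ²=43; F_rep = 12·(-1,4)/17² = (-0.0415,0.1661)
o3: d²=162 > ρ²=43 → inactive
o4: d²=145 > ρ²=43 → inactive
F = F_att + ΣF_rep = (15.0000,-5.9178)
p' = p + 1/4·F = (2.7500,-1.4795)

Fx=15.0000 Fy=-5.9178 x'=2.7500 y'=-1.4795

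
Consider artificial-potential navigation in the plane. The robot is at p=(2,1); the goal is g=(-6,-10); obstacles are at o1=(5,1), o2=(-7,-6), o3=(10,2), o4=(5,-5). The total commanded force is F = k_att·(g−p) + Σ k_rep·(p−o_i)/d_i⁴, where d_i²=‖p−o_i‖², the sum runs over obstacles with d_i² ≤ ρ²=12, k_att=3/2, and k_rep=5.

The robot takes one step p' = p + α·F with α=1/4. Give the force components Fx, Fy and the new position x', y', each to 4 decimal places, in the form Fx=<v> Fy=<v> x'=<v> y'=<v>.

Fx=-12.1852 Fy=-16.5000 x'=-1.0463 y'=-3.1250

F_att = 3/2·(g−p) = 3/2·(-8,-11) = (-12.0000,-16.5000)
o1: d²=9 ≤ ρ²=12; F_rep = 5·(-3,0)/9² = (-0.1852,0.0000)
o2: d²=130 > ρ²=12 → inactive
o3: d²=65 > ρ²=12 → inactive
o4: d²=45 > ρ²=12 → inactive
F = F_att + ΣF_rep = (-12.1852,-16.5000)
p' = p + 1/4·F = (-1.0463,-3.1250)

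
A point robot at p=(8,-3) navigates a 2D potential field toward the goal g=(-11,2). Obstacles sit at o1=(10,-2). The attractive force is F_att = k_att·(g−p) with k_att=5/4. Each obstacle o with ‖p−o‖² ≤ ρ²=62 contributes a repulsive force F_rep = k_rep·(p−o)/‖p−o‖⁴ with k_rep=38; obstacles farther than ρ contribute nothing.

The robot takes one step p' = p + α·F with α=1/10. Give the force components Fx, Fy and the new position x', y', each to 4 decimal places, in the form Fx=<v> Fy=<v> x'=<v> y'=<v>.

Fx=-26.7900 Fy=4.7300 x'=5.3210 y'=-2.5270

F_att = 5/4·(g−p) = 5/4·(-19,5) = (-23.7500,6.2500)
o1: d²=5 ≤ ρ²=62; F_rep = 38·(-2,-1)/5² = (-3.0400,-1.5200)
F = F_att + ΣF_rep = (-26.7900,4.7300)
p' = p + 1/10·F = (5.3210,-2.5270)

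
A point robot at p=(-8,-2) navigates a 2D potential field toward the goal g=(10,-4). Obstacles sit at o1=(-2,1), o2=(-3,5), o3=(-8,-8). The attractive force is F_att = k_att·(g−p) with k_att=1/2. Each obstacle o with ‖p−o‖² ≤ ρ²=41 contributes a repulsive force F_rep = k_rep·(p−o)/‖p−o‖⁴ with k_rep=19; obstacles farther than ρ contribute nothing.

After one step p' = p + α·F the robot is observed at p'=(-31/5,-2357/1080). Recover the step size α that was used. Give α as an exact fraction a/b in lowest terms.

F_att = 1/2·(g−p) = 1/2·(18,-2) = (9.0000,-1.0000)
o1: d²=45 > ρ²=41 → inactive
o2: d²=74 > ρ²=41 → inactive
o3: d²=36 ≤ ρ²=41; F_rep = 19·(0,6)/36² = (0.0000,0.0880)
F = F_att + ΣF_rep = (9.0000,-0.9120)
Δp = p'−p = (1.8000,-0.1824); α = Δx/Fx = (9/5) / (9) = 1/5
check: Δy/Fy = (-197/1080) / (-197/216) = 1/5 ✓

α = 1/5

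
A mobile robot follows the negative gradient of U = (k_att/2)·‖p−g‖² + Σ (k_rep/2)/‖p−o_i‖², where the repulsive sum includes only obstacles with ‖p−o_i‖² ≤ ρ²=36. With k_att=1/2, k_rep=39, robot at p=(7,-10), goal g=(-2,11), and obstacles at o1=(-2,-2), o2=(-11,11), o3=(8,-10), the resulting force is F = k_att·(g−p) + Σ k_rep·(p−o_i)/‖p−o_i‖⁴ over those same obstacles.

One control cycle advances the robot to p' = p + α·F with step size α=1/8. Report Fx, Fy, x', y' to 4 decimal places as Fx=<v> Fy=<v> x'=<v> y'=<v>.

F_att = 1/2·(g−p) = 1/2·(-9,21) = (-4.5000,10.5000)
o1: d²=145 > ρ²=36 → inactive
o2: d²=765 > ρ²=36 → inactive
o3: d²=1 ≤ ρ²=36; F_rep = 39·(-1,0)/1² = (-39.0000,0.0000)
F = F_att + ΣF_rep = (-43.5000,10.5000)
p' = p + 1/8·F = (1.5625,-8.6875)

Fx=-43.5000 Fy=10.5000 x'=1.5625 y'=-8.6875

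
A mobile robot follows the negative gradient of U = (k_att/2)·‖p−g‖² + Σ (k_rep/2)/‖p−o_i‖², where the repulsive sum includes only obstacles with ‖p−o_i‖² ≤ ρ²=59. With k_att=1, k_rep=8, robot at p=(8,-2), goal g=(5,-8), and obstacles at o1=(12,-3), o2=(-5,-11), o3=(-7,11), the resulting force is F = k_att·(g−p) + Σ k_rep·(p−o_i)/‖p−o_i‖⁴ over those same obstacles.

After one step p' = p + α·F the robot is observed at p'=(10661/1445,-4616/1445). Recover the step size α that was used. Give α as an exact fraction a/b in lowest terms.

F_att = 1·(g−p) = 1·(-3,-6) = (-3.0000,-6.0000)
o1: d²=17 ≤ ρ²=59; F_rep = 8·(-4,1)/17² = (-0.1107,0.0277)
o2: d²=250 > ρ²=59 → inactive
o3: d²=394 > ρ²=59 → inactive
F = F_att + ΣF_rep = (-3.1107,-5.9723)
Δp = p'−p = (-0.6221,-1.1945); α = Δx/Fx = (-899/1445) / (-899/289) = 1/5
check: Δy/Fy = (-1726/1445) / (-1726/289) = 1/5 ✓

α = 1/5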